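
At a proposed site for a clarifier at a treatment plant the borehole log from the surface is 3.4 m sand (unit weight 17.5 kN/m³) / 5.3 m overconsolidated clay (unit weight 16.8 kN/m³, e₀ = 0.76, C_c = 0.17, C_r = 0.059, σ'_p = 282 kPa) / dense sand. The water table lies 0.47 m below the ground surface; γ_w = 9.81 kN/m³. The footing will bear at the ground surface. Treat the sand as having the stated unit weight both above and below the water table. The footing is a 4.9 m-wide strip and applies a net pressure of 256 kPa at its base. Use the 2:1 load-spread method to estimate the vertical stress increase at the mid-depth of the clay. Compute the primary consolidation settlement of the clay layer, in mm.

S_c ≈ 92.7 mm

Mid-depth of clay below the ground surface: z = 3.4 + 5.3/2 = 6.05 m.
Total vertical stress at mid-clay: σ_v = 17.5×3.4 + 16.8×2.65 = 104.02 kPa.
Pore pressure: u = 9.81×(6.05 − 0.47) = 54.74 kPa.
Initial effective stress: σ'_0 = σ_v − u = 104.02 − 54.74 = 49.28 kPa.
Stress increase at mid-clay by the 2:1 spreading method:
Δσ = qB/(B+z) = 256×4.9/(4.9+6.05) = 114.56 kPa
Final effective stress: σ'_f = 49.28 + 114.56 = 163.84 kPa.
σ'_f = 163.84 ≤ σ'_p = 282 kPa, so the clay remains overconsolidated and only the recompression index applies:
S_c = C_r·H/(1+e₀)·log₁₀(σ'_f/σ'_0) = 0.059×5.3/1.76×log₁₀(163.84/49.28)
    = 0.17767 × 0.52175 = 0.0927 m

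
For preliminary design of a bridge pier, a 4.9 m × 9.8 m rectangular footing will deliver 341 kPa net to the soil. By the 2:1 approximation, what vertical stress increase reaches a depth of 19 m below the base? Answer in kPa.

By the 2:1 method the load spreads at 1 horizontal : 2 vertical, so at depth z the loaded area has grown by z in each plan dimension:
Δσ = qBL/((B+z)(L+z)) = 341×4.9×9.8/((4.9+19)(9.8+19)) = 23.79 kPa

Δσ_z ≈ 23.8 kPa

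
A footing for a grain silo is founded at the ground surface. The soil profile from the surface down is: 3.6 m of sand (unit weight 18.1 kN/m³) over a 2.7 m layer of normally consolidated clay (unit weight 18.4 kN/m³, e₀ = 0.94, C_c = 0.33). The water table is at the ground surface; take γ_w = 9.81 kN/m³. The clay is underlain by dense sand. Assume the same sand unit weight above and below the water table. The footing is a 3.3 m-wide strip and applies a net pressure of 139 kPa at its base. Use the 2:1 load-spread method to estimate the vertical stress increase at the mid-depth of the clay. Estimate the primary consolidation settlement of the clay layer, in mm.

Mid-depth of clay below the ground surface: z = 3.6 + 2.7/2 = 4.95 m.
Total vertical stress at mid-clay: σ_v = 18.1×3.6 + 18.4×1.35 = 90 kPa.
Pore pressure: u = 9.81×(4.95 − 0) = 48.56 kPa.
Initial effective stress: σ'_0 = σ_v − u = 90 − 48.56 = 41.44 kPa.
Stress increase at mid-clay by the 2:1 spreading method:
Δσ = qB/(B+z) = 139×3.3/(3.3+4.95) = 55.6 kPa
Final effective stress: σ'_f = σ'_0 + Δσ = 41.44 + 55.6 = 97.04 kPa.
Normally consolidated clay, so the full stress increment lies on the virgin compression line:
S_c = C_c·H/(1+e₀)·log₁₀(σ'_f/σ'_0) = 0.33×2.7/(1+0.94)×log₁₀(97.04/41.44)
    = 0.45928 × 0.36953 = 0.1697 m

S_c ≈ 170 mm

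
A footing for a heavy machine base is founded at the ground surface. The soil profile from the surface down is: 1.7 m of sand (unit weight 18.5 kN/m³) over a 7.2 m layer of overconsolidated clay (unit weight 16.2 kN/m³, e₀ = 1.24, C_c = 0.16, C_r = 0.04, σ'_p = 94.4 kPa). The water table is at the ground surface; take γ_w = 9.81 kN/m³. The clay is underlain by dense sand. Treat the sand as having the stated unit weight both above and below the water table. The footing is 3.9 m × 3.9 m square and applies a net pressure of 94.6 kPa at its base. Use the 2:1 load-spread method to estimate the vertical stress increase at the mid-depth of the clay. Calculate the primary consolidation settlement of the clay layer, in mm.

Mid-depth of clay below the ground surface: z = 1.7 + 7.2/2 = 5.3 m.
Total vertical stress at mid-clay: σ_v = 18.5×1.7 + 16.2×3.6 = 89.77 kPa.
Pore pressure: u = 9.81×(5.3 − 0) = 51.993 kPa.
Initial effective stress: σ'_0 = σ_v − u = 89.77 − 51.993 = 37.777 kPa.
Stress increase at mid-clay by the 2:1 spreading method:
Δσ = qBL/((B+z)(L+z)) = 94.6×3.9×3.9/((3.9+5.3)(3.9+5.3)) = 17 kPa
Final effective stress: σ'_f = 37.777 + 17 = 54.777 kPa.
σ'_f = 54.777 ≤ σ'_p = 94.4 kPa, so the clay remains overconsolidated and only the recompression index applies:
S_c = C_r·H/(1+e₀)·log₁₀(σ'_f/σ'_0) = 0.04×7.2/2.24×log₁₀(54.777/37.777)
    = 0.12857 × 0.16137 = 0.02075 m

S_c ≈ 20.7 mm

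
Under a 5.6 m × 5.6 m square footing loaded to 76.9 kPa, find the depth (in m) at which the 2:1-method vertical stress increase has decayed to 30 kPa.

2:1 spreading — at depth z the loaded area has grown by z in each plan dimension:
qB²/(B+z)² = Δσ_z ⇒ z = B(√(q/Δσ_z) − 1) = 5.6×(√(76.9/30) − 1) = 3.366 m

z ≈ 3.37 m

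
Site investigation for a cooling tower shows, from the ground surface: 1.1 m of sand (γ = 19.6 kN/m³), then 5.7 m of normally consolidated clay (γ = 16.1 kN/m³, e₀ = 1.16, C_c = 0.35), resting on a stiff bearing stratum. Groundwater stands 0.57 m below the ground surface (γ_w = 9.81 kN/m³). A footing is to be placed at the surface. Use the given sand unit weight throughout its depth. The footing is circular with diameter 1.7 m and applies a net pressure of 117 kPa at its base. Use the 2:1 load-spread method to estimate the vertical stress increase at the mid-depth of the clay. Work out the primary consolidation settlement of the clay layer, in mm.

Mid-depth of clay below the ground surface: z = 1.1 + 5.7/2 = 3.95 m.
Total vertical stress at mid-clay: σ_v = 19.6×1.1 + 16.1×2.85 = 67.445 kPa.
Pore pressure: u = 9.81×(3.95 − 0.57) = 33.158 kPa.
Initial effective stress: σ'_0 = σ_v − u = 67.445 − 33.158 = 34.287 kPa.
Stress increase at mid-clay by the 2:1 spreading method:
Δσ ≈ qD²/(D+z)² = 117×1.7²/(1.7+3.95)² = 10.592 kPa
Final effective stress: σ'_f = σ'_0 + Δσ = 34.287 + 10.592 = 44.879 kPa.
Normally consolidated clay, so the full stress increment lies on the virgin compression line:
S_c = C_c·H/(1+e₀)·log₁₀(σ'_f/σ'_0) = 0.35×5.7/(1+1.16)×log₁₀(44.879/34.287)
    = 0.92361 × 0.11691 = 0.108 m

S_c ≈ 108 mm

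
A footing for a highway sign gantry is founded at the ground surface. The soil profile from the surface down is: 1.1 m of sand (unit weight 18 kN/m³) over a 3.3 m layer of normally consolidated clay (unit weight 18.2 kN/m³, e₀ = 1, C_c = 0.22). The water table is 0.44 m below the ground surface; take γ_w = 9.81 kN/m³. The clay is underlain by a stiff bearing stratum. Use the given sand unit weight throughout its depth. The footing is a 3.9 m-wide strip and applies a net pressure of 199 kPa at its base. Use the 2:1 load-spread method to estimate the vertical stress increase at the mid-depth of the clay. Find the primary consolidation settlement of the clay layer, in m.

Mid-depth of clay below the ground surface: z = 1.1 + 3.3/2 = 2.75 m.
Total vertical stress at mid-clay: σ_v = 18×1.1 + 18.2×1.65 = 49.83 kPa.
Pore pressure: u = 9.81×(2.75 − 0.44) = 22.661 kPa.
Initial effective stress: σ'_0 = σ_v − u = 49.83 − 22.661 = 27.169 kPa.
Stress increase at mid-clay by the 2:1 spreading method:
Δσ = qB/(B+z) = 199×3.9/(3.9+2.75) = 116.71 kPa
Final effective stress: σ'_f = σ'_0 + Δσ = 27.169 + 116.71 = 143.88 kPa.
Normally consolidated clay, so the full stress increment lies on the virgin compression line:
S_c = C_c·H/(1+e₀)·log₁₀(σ'_f/σ'_0) = 0.22×3.3/(1+1)×log₁₀(143.88/27.169)
    = 0.363 × 0.72393 = 0.2628 m

S_c ≈ 0.263 m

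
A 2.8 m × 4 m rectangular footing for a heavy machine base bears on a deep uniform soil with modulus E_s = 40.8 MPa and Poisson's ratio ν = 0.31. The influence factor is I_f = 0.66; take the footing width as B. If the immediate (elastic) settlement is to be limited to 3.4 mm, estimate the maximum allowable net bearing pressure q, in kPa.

E_s = 40.8 MPa = 40800 kPa.
S_e = q·B·(1−ν²)/E_s · I_f  ⇒  q = S_e·E_s / (B·(1−ν²)·I_f).
q = 0.0034 × 40800 / (2.8 × 0.9039 × 0.66) = 83.05 kPa

q ≈ 83 kPa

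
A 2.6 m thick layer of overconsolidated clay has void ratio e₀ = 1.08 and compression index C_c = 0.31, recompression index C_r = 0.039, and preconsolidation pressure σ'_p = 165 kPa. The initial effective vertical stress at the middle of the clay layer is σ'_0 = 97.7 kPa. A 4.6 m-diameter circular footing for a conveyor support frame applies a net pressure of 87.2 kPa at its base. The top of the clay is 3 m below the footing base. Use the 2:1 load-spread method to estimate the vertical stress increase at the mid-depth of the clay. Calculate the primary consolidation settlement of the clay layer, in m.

S_c ≈ 0.00453 m

Mid-depth of clay below the footing base: z = 3 + 2.6/2 = 4.3 m.
Stress increase at mid-clay by the 2:1 spreading method:
Δσ ≈ qD²/(D+z)² = 87.2×4.6²/(4.6+4.3)² = 23.294 kPa
Final effective stress: σ'_f = 97.7 + 23.294 = 120.99 kPa.
σ'_f = 120.99 ≤ σ'_p = 165 kPa, so the clay remains overconsolidated and only the recompression index applies:
S_c = C_r·H/(1+e₀)·log₁₀(σ'_f/σ'_0) = 0.039×2.6/2.08×log₁₀(120.99/97.7)
    = 0.04875 × 0.092855 = 0.004527 m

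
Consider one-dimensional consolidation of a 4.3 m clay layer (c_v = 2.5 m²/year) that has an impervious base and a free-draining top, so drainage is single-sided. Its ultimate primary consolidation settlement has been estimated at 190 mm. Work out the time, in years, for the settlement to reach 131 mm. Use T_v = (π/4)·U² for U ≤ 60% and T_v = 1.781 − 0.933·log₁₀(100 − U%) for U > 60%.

t ≈ 2.88 years

Drainage path length: H_d = H = 4.3 m (single drainage).
U = S(t)/S_ult = 131/190 = 0.6895.
U > 60%: T_v = 1.781 − 0.933·log₁₀(100 − 68.947) = 0.38887.
t = T_v·H_d²/c_v = 0.38887×4.3²/2.5 = 2.876 years.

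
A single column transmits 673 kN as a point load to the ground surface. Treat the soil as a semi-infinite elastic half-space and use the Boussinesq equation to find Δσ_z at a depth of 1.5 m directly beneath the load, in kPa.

Boussinesq vertical stress below a point load on an elastic half-space:
Δσ_z = 3P/(2πz²) · [1 + (r/z)²]^(−5/2)
r/z = 0/1.5 = 0; [1+(r/z)²]^(−5/2) = 1.
Δσ_z = 3×673/(2π×1.5²) × 1 = 142.82 × 1 = 142.8 kPa

Δσ_z ≈ 143 kPa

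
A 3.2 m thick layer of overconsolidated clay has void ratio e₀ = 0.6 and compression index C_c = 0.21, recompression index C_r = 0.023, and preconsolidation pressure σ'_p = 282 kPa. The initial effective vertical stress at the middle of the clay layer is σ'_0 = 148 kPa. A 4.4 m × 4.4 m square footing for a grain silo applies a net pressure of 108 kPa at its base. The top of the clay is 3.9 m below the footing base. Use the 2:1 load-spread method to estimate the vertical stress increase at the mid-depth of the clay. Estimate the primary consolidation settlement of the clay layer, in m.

Mid-depth of clay below the footing base: z = 3.9 + 3.2/2 = 5.5 m.
Stress increase at mid-clay by the 2:1 spreading method:
Δσ = qBL/((B+z)(L+z)) = 108×4.4×4.4/((4.4+5.5)(4.4+5.5)) = 21.333 kPa
Final effective stress: σ'_f = 148 + 21.333 = 169.33 kPa.
σ'_f = 169.33 ≤ σ'_p = 282 kPa, so the clay remains overconsolidated and only the recompression index applies:
S_c = C_r·H/(1+e₀)·log₁₀(σ'_f/σ'_0) = 0.023×3.2/1.6×log₁₀(169.33/148)
    = 0.046 × 0.058472 = 0.00269 m

S_c ≈ 0.00269 m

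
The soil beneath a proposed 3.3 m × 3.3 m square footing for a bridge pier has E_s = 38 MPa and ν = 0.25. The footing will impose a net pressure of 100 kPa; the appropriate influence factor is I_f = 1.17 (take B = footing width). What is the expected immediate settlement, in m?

Immediate (elastic) settlement: S_e = q·B·(1−ν²)/E_s · I_f.
E_s = 38 MPa = 38000 kPa.
S_e = 100 × 3.3 × (1 − 0.25²) / 38000 × 1.17
    = 100 × 3.3 × 0.9375 / 38000 × 1.17
    = 0.009525 m

S_e ≈ 0.00953 m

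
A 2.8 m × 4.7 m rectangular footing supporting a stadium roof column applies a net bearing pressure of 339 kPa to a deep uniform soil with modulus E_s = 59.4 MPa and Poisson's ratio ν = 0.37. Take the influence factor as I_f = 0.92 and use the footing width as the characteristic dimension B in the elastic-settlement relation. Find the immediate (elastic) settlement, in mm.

S_e ≈ 12.7 mm

Immediate (elastic) settlement: S_e = q·B·(1−ν²)/E_s · I_f.
E_s = 59.4 MPa = 59400 kPa.
S_e = 339 × 2.8 × (1 − 0.37²) / 59400 × 0.92
    = 339 × 2.8 × 0.8631 / 59400 × 0.92
    = 0.01269 m = 12.69 mm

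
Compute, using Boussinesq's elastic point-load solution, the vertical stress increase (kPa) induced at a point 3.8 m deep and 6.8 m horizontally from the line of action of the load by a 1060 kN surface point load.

Δσ_z ≈ 0.968 kPa

Boussinesq vertical stress below a point load on an elastic half-space:
Δσ_z = 3P/(2πz²) · [1 + (r/z)²]^(−5/2)
r/z = 6.8/3.8 = 1.7895; [1+(r/z)²]^(−5/2) = 0.027625.
Δσ_z = 3×1060/(2π×3.8²) × 0.027625 = 35.049 × 0.027625 = 0.9682 kPa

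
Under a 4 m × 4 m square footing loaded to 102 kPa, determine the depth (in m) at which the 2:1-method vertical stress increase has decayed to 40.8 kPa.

z ≈ 2.32 m

2:1 spreading — at depth z the loaded area has grown by z in each plan dimension:
qB²/(B+z)² = Δσ_z ⇒ z = B(√(q/Δσ_z) − 1) = 4×(√(102/40.8) − 1) = 2.325 m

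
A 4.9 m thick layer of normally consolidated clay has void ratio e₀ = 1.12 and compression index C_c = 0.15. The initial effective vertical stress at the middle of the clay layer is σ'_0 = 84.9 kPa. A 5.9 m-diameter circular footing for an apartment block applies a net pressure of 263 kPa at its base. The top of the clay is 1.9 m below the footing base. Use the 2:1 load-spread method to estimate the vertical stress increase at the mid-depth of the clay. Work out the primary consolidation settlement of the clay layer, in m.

S_c ≈ 0.106 m

Mid-depth of clay below the footing base: z = 1.9 + 4.9/2 = 4.35 m.
Stress increase at mid-clay by the 2:1 spreading method:
Δσ ≈ qD²/(D+z)² = 263×5.9²/(5.9+4.35)² = 87.139 kPa
Final effective stress: σ'_f = σ'_0 + Δσ = 84.9 + 87.139 = 172.04 kPa.
Normally consolidated clay, so the full stress increment lies on the virgin compression line:
S_c = C_c·H/(1+e₀)·log₁₀(σ'_f/σ'_0) = 0.15×4.9/(1+1.12)×log₁₀(172.04/84.9)
    = 0.3467 × 0.30672 = 0.1063 m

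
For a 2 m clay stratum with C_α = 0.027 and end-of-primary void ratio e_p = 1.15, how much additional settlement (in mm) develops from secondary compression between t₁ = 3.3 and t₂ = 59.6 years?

Secondary compression: S_s = C_α·H/(1+e_p)·log₁₀(t₂/t₁)
S_s = 0.027×2/(1+1.15)×log₁₀(59.6/3.3)
    = 0.02512 × 1.257 = 0.03156 m

S_s ≈ 31.6 mm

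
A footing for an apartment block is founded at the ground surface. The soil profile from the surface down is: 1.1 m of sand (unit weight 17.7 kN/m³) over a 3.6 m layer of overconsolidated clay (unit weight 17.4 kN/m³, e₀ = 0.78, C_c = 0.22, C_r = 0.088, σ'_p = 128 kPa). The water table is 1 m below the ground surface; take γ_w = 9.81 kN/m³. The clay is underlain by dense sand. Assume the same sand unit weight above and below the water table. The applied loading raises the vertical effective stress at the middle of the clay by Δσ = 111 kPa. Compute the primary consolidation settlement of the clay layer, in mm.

S_c ≈ 128 mm

Mid-depth of clay below the ground surface: z = 1.1 + 3.6/2 = 2.9 m.
Total vertical stress at mid-clay: σ_v = 17.7×1.1 + 17.4×1.8 = 50.79 kPa.
Pore pressure: u = 9.81×(2.9 − 1) = 18.639 kPa.
Initial effective stress: σ'_0 = σ_v − u = 50.79 − 18.639 = 32.151 kPa.
Final effective stress: σ'_f = 32.151 + 111 = 143.15 kPa.
σ'_f = 143.15 > σ'_p = 128 kPa, so the stress path crosses the preconsolidation pressure — recompression up to σ'_p, then virgin compression beyond:
S_c = H/(1+e₀)·[C_r·log₁₀(σ'_p/σ'_0) + C_c·log₁₀(σ'_f/σ'_p)]
    = 3.6/1.78 × [0.088×log₁₀(128/32.151) + 0.22×log₁₀(143.15/128)]
    = 2.0225 × [0.052801 + 0.010688] = 0.1284 m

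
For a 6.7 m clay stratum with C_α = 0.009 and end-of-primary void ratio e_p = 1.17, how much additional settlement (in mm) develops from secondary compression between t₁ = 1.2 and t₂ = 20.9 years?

Secondary compression: S_s = C_α·H/(1+e_p)·log₁₀(t₂/t₁)
S_s = 0.009×6.7/(1+1.17)×log₁₀(20.9/1.2)
    = 0.02779 × 1.241 = 0.03448 m

S_s ≈ 34.5 mm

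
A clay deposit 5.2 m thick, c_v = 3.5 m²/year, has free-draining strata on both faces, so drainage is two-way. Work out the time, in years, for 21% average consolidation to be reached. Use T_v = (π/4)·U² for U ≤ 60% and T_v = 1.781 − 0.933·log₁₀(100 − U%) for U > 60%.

Drainage path length: H_d = H/2 = 2.6 m (double drainage).
U ≤ 60%: T_v = (π/4)·U² = (π/4)×0.21² = 0.034636.
t = T_v·H_d²/c_v = 0.034636×2.6²/3.5 = 0.0669 years.

t ≈ 0.0669 years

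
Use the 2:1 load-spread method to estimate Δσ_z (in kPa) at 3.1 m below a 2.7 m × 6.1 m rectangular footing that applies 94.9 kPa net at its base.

By the 2:1 method the load spreads at 1 horizontal : 2 vertical, so at depth z the loaded area has grown by z in each plan dimension:
Δσ = qBL/((B+z)(L+z)) = 94.9×2.7×6.1/((2.7+3.1)(6.1+3.1)) = 29.292 kPa

Δσ_z ≈ 29.3 kPa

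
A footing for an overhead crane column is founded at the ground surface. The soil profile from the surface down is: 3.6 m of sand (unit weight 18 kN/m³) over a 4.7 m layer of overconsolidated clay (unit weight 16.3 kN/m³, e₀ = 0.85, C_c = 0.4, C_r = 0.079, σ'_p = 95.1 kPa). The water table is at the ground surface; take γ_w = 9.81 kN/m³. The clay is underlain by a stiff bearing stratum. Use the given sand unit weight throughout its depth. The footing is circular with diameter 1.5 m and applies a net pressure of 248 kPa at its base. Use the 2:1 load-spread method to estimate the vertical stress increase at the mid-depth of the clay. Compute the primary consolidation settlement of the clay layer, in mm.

Mid-depth of clay below the ground surface: z = 3.6 + 4.7/2 = 5.95 m.
Total vertical stress at mid-clay: σ_v = 18×3.6 + 16.3×2.35 = 103.1 kPa.
Pore pressure: u = 9.81×(5.95 − 0) = 58.37 kPa.
Initial effective stress: σ'_0 = σ_v − u = 103.1 − 58.37 = 44.73 kPa.
Stress increase at mid-clay by the 2:1 spreading method:
Δσ ≈ qD²/(D+z)² = 248×1.5²/(1.5+5.95)² = 10.054 kPa
Final effective stress: σ'_f = 44.73 + 10.054 = 54.784 kPa.
σ'_f = 54.784 ≤ σ'_p = 95.1 kPa, so the clay remains overconsolidated and only the recompression index applies:
S_c = C_r·H/(1+e₀)·log₁₀(σ'_f/σ'_0) = 0.079×4.7/1.85×log₁₀(54.784/44.73)
    = 0.2007 × 0.088055 = 0.01767 m

S_c ≈ 17.7 mm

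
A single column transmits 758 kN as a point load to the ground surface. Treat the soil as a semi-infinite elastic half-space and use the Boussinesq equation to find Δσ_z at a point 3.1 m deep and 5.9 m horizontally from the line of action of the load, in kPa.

Boussinesq vertical stress below a point load on an elastic half-space:
Δσ_z = 3P/(2πz²) · [1 + (r/z)²]^(−5/2)
r/z = 5.9/3.1 = 1.9032; [1+(r/z)²]^(−5/2) = 0.02177.
Δσ_z = 3×758/(2π×3.1²) × 0.02177 = 37.661 × 0.02177 = 0.8199 kPa

Δσ_z ≈ 0.82 kPa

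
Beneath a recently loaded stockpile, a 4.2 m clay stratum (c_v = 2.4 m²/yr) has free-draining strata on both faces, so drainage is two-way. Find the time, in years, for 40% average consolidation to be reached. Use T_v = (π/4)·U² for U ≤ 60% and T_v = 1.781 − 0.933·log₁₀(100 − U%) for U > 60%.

t ≈ 0.231 years

Drainage path length: H_d = H/2 = 2.1 m (double drainage).
U ≤ 60%: T_v = (π/4)·U² = (π/4)×0.4² = 0.12566.
t = T_v·H_d²/c_v = 0.12566×2.1²/2.4 = 0.2309 years.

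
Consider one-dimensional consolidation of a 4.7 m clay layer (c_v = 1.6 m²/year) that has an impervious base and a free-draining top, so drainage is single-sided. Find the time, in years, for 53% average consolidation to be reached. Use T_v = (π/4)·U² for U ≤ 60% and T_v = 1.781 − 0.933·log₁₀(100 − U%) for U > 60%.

t ≈ 3.05 years

Drainage path length: H_d = H = 4.7 m (single drainage).
U ≤ 60%: T_v = (π/4)·U² = (π/4)×0.53² = 0.22062.
t = T_v·H_d²/c_v = 0.22062×4.7²/1.6 = 3.046 years.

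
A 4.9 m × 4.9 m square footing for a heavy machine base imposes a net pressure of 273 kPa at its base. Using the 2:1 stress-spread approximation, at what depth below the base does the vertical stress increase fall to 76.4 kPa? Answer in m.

2:1 spreading — at depth z the loaded area has grown by z in each plan dimension:
qB²/(B+z)² = Δσ_z ⇒ z = B(√(q/Δσ_z) − 1) = 4.9×(√(273/76.4) − 1) = 4.363 m

z ≈ 4.36 m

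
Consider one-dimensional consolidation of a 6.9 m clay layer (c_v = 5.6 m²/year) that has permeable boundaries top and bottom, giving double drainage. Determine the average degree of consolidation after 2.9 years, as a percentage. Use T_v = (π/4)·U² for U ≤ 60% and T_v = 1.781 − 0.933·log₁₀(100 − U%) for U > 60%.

U ≈ 97.2 %

Drainage path length: H_d = H/2 = 3.45 m (double drainage).
T_v = c_v·t/H_d² = 5.6×2.9/3.45² = 1.3644.
T_v = 1.3644 corresponds to the U > 60% branch:
U = 1 − 10^((1.781 − T_v)/0.933)/100 = 0.972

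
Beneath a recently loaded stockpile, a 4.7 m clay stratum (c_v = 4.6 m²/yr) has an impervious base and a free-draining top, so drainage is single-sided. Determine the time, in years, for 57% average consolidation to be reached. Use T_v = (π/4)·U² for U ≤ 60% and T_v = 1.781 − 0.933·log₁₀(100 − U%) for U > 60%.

t ≈ 1.23 years

Drainage path length: H_d = H = 4.7 m (single drainage).
U ≤ 60%: T_v = (π/4)·U² = (π/4)×0.57² = 0.25518.
t = T_v·H_d²/c_v = 0.25518×4.7²/4.6 = 1.225 years.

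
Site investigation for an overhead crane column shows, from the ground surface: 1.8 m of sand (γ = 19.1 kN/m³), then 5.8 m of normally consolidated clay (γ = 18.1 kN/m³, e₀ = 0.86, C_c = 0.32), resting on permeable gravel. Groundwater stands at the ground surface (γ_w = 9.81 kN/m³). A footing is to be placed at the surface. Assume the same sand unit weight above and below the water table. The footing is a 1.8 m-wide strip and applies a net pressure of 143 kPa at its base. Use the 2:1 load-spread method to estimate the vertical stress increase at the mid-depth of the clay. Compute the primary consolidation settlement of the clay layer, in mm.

S_c ≈ 294 mm

Mid-depth of clay below the ground surface: z = 1.8 + 5.8/2 = 4.7 m.
Total vertical stress at mid-clay: σ_v = 19.1×1.8 + 18.1×2.9 = 86.87 kPa.
Pore pressure: u = 9.81×(4.7 − 0) = 46.107 kPa.
Initial effective stress: σ'_0 = σ_v − u = 86.87 − 46.107 = 40.763 kPa.
Stress increase at mid-clay by the 2:1 spreading method:
Δσ = qB/(B+z) = 143×1.8/(1.8+4.7) = 39.6 kPa
Final effective stress: σ'_f = σ'_0 + Δσ = 40.763 + 39.6 = 80.363 kPa.
Normally consolidated clay, so the full stress increment lies on the virgin compression line:
S_c = C_c·H/(1+e₀)·log₁₀(σ'_f/σ'_0) = 0.32×5.8/(1+0.86)×log₁₀(80.363/40.763)
    = 0.99785 × 0.29479 = 0.2942 m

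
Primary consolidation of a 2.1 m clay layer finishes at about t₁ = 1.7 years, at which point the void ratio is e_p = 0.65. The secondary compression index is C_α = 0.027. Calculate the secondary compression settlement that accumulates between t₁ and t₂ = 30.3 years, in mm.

Secondary compression: S_s = C_α·H/(1+e_p)·log₁₀(t₂/t₁)
S_s = 0.027×2.1/(1+0.65)×log₁₀(30.3/1.7)
    = 0.03436 × 1.251 = 0.04299 m

S_s ≈ 43 mm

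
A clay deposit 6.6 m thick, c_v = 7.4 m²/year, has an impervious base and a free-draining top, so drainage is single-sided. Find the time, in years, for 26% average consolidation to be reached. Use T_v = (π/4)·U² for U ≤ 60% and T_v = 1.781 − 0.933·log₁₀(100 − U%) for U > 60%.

Drainage path length: H_d = H = 6.6 m (single drainage).
U ≤ 60%: T_v = (π/4)·U² = (π/4)×0.26² = 0.053093.
t = T_v·H_d²/c_v = 0.053093×6.6²/7.4 = 0.3125 years.

t ≈ 0.313 years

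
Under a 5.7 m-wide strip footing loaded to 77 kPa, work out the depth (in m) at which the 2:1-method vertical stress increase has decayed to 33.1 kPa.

z ≈ 7.56 m

2:1 spreading — at depth z the loaded area has grown by z in each plan dimension:
qB/(B+z) = Δσ_z ⇒ z = qB/Δσ_z − B = 77×5.7/33.1 − 5.7 = 7.56 m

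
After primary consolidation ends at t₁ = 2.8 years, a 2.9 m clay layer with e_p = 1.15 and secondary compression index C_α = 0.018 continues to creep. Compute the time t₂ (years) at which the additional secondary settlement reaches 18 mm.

S_s = C_α·H/(1+e_p)·log₁₀(t₂/t₁) ⇒ log₁₀(t₂/t₁) = S_s·(1+e_p)/(C_α·H).
log₁₀(t₂/t₁) = 0.018 × (1+1.15) / (0.018×2.9) = 0.7414
t₂ = t₁ × 10^0.7414 = 2.8 × 5.513 = 15.44 years

t₂ ≈ 15.4 years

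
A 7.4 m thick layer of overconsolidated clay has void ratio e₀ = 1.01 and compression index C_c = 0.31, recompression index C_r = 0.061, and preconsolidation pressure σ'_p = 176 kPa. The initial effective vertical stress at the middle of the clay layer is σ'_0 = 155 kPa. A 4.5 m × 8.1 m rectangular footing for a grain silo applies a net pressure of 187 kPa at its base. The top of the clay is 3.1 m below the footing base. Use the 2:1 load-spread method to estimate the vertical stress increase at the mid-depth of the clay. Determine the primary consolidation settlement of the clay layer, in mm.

Mid-depth of clay below the footing base: z = 3.1 + 7.4/2 = 6.8 m.
Stress increase at mid-clay by the 2:1 spreading method:
Δσ = qBL/((B+z)(L+z)) = 187×4.5×8.1/((4.5+6.8)(8.1+6.8)) = 40.483 kPa
Final effective stress: σ'_f = 155 + 40.483 = 195.48 kPa.
σ'_f = 195.48 > σ'_p = 176 kPa, so the stress path crosses the preconsolidation pressure — recompression up to σ'_p, then virgin compression beyond:
S_c = H/(1+e₀)·[C_r·log₁₀(σ'_p/σ'_0) + C_c·log₁₀(σ'_f/σ'_p)]
    = 7.4/2.01 × [0.061×log₁₀(176/155) + 0.31×log₁₀(195.48/176)]
    = 3.6816 × [0.003366 + 0.014133] = 0.06442 m

S_c ≈ 64.4 mm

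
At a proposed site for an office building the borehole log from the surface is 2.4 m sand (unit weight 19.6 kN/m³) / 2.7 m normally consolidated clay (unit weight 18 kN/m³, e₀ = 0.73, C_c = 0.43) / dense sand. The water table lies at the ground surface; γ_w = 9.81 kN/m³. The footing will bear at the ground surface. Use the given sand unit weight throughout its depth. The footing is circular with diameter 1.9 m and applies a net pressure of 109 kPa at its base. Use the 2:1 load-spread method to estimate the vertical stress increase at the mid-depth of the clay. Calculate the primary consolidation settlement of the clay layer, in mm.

Mid-depth of clay below the ground surface: z = 2.4 + 2.7/2 = 3.75 m.
Total vertical stress at mid-clay: σ_v = 19.6×2.4 + 18×1.35 = 71.34 kPa.
Pore pressure: u = 9.81×(3.75 − 0) = 36.788 kPa.
Initial effective stress: σ'_0 = σ_v − u = 71.34 − 36.788 = 34.552 kPa.
Stress increase at mid-clay by the 2:1 spreading method:
Δσ ≈ qD²/(D+z)² = 109×1.9²/(1.9+3.75)² = 12.326 kPa
Final effective stress: σ'_f = σ'_0 + Δσ = 34.552 + 12.326 = 46.878 kPa.
Normally consolidated clay, so the full stress increment lies on the virgin compression line:
S_c = C_c·H/(1+e₀)·log₁₀(σ'_f/σ'_0) = 0.43×2.7/(1+0.73)×log₁₀(46.878/34.552)
    = 0.6711 × 0.1325 = 0.08892 m

S_c ≈ 88.9 mm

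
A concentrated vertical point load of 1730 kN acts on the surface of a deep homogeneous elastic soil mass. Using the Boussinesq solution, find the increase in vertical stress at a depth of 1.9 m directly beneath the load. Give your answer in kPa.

Δσ_z ≈ 229 kPa

Boussinesq vertical stress below a point load on an elastic half-space:
Δσ_z = 3P/(2πz²) · [1 + (r/z)²]^(−5/2)
r/z = 0/1.9 = 0; [1+(r/z)²]^(−5/2) = 1.
Δσ_z = 3×1730/(2π×1.9²) × 1 = 228.81 × 1 = 228.8 kPa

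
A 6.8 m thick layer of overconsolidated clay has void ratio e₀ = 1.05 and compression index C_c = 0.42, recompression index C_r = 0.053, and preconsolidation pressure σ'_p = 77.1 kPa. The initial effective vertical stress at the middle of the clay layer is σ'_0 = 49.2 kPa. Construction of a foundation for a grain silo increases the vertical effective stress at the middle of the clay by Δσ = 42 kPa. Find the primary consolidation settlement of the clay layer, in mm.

S_c ≈ 136 mm

Final effective stress: σ'_f = 49.2 + 42 = 91.2 kPa.
σ'_f = 91.2 > σ'_p = 77.1 kPa, so the stress path crosses the preconsolidation pressure — recompression up to σ'_p, then virgin compression beyond:
S_c = H/(1+e₀)·[C_r·log₁₀(σ'_p/σ'_0) + C_c·log₁₀(σ'_f/σ'_p)]
    = 6.8/2.05 × [0.053×log₁₀(77.1/49.2) + 0.42×log₁₀(91.2/77.1)]
    = 3.3171 × [0.01034 + 0.030635] = 0.1359 m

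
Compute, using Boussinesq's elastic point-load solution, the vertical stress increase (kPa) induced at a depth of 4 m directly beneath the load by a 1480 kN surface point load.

Boussinesq vertical stress below a point load on an elastic half-space:
Δσ_z = 3P/(2πz²) · [1 + (r/z)²]^(−5/2)
r/z = 0/4 = 0; [1+(r/z)²]^(−5/2) = 1.
Δσ_z = 3×1480/(2π×4²) × 1 = 44.165 × 1 = 44.16 kPa

Δσ_z ≈ 44.2 kPa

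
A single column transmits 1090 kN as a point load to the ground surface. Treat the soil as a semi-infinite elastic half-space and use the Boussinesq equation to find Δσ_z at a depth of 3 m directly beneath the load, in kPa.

Boussinesq vertical stress below a point load on an elastic half-space:
Δσ_z = 3P/(2πz²) · [1 + (r/z)²]^(−5/2)
r/z = 0/3 = 0; [1+(r/z)²]^(−5/2) = 1.
Δσ_z = 3×1090/(2π×3²) × 1 = 57.826 × 1 = 57.83 kPa

Δσ_z ≈ 57.8 kPa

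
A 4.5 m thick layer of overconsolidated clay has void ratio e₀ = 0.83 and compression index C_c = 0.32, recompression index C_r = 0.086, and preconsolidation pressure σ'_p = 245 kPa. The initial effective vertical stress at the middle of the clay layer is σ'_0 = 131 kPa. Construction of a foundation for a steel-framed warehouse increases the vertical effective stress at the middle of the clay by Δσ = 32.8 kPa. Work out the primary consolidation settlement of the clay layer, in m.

S_c ≈ 0.0205 m

Final effective stress: σ'_f = 131 + 32.8 = 163.8 kPa.
σ'_f = 163.8 ≤ σ'_p = 245 kPa, so the clay remains overconsolidated and only the recompression index applies:
S_c = C_r·H/(1+e₀)·log₁₀(σ'_f/σ'_0) = 0.086×4.5/1.83×log₁₀(163.8/131)
    = 0.21147 × 0.097043 = 0.02052 m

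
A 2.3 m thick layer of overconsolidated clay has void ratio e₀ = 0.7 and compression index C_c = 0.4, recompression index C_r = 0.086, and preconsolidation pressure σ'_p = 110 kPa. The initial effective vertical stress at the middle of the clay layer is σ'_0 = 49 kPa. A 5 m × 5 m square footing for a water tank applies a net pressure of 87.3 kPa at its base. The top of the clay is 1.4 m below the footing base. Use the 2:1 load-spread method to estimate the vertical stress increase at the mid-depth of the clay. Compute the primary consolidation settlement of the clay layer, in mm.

S_c ≈ 29.2 mm

Mid-depth of clay below the footing base: z = 1.4 + 2.3/2 = 2.55 m.
Stress increase at mid-clay by the 2:1 spreading method:
Δσ = qBL/((B+z)(L+z)) = 87.3×5×5/((5+2.55)(5+2.55)) = 38.288 kPa
Final effective stress: σ'_f = 49 + 38.288 = 87.288 kPa.
σ'_f = 87.288 ≤ σ'_p = 110 kPa, so the clay remains overconsolidated and only the recompression index applies:
S_c = C_r·H/(1+e₀)·log₁₀(σ'_f/σ'_0) = 0.086×2.3/1.7×log₁₀(87.288/49)
    = 0.11635 × 0.25076 = 0.02918 m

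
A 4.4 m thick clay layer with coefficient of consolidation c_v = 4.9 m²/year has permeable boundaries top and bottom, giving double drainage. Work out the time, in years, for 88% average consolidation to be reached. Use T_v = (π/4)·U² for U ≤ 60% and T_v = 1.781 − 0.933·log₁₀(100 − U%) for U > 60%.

t ≈ 0.765 years

Drainage path length: H_d = H/2 = 2.2 m (double drainage).
U > 60%: T_v = 1.781 − 0.933·log₁₀(100 − 88) = 0.77412.
t = T_v·H_d²/c_v = 0.77412×2.2²/4.9 = 0.7646 years.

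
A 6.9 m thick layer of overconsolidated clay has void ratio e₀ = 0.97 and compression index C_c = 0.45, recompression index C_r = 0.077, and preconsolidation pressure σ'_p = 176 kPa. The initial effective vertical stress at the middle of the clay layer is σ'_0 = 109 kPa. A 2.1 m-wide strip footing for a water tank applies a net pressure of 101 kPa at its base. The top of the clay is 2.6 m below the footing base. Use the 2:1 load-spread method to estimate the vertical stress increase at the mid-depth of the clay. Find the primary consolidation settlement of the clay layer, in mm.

S_c ≈ 25.1 mm

Mid-depth of clay below the footing base: z = 2.6 + 6.9/2 = 6.05 m.
Stress increase at mid-clay by the 2:1 spreading method:
Δσ = qB/(B+z) = 101×2.1/(2.1+6.05) = 26.025 kPa
Final effective stress: σ'_f = 109 + 26.025 = 135.03 kPa.
σ'_f = 135.03 ≤ σ'_p = 176 kPa, so the clay remains overconsolidated and only the recompression index applies:
S_c = C_r·H/(1+e₀)·log₁₀(σ'_f/σ'_0) = 0.077×6.9/1.97×log₁₀(135.03/109)
    = 0.26969 × 0.093004 = 0.02508 m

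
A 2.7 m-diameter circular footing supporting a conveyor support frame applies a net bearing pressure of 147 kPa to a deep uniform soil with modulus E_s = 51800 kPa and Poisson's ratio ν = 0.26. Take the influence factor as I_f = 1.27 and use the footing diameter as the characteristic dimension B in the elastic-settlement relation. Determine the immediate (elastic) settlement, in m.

S_e ≈ 0.00907 m

Immediate (elastic) settlement: S_e = q·B·(1−ν²)/E_s · I_f.
S_e = 147 × 2.7 × (1 − 0.26²) / 51800 × 1.27
    = 147 × 2.7 × 0.9324 / 51800 × 1.27
    = 0.009073 m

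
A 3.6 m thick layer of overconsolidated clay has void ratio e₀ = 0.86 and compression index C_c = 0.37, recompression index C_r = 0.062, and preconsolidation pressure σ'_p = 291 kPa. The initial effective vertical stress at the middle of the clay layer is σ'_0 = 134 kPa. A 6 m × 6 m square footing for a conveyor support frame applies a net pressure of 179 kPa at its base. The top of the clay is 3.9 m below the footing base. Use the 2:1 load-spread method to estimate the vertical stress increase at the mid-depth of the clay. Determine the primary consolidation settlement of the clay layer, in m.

S_c ≈ 0.0157 m

Mid-depth of clay below the footing base: z = 3.9 + 3.6/2 = 5.7 m.
Stress increase at mid-clay by the 2:1 spreading method:
Δσ = qBL/((B+z)(L+z)) = 179×6×6/((6+5.7)(6+5.7)) = 47.074 kPa
Final effective stress: σ'_f = 134 + 47.074 = 181.07 kPa.
σ'_f = 181.07 ≤ σ'_p = 291 kPa, so the clay remains overconsolidated and only the recompression index applies:
S_c = C_r·H/(1+e₀)·log₁₀(σ'_f/σ'_0) = 0.062×3.6/1.86×log₁₀(181.07/134)
    = 0.12 × 0.13074 = 0.01569 m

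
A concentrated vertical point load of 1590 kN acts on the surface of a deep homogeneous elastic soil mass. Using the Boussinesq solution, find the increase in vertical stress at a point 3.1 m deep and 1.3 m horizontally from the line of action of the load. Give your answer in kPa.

Boussinesq vertical stress below a point load on an elastic half-space:
Δσ_z = 3P/(2πz²) · [1 + (r/z)²]^(−5/2)
r/z = 1.3/3.1 = 0.41935; [1+(r/z)²]^(−5/2) = 0.66698.
Δσ_z = 3×1590/(2π×3.1²) × 0.66698 = 78.998 × 0.66698 = 52.69 kPa

Δσ_z ≈ 52.7 kPa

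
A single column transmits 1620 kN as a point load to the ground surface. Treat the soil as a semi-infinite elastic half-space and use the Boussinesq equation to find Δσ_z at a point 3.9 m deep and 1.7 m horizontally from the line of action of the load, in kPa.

Δσ_z ≈ 32.9 kPa

Boussinesq vertical stress below a point load on an elastic half-space:
Δσ_z = 3P/(2πz²) · [1 + (r/z)²]^(−5/2)
r/z = 1.7/3.9 = 0.4359; [1+(r/z)²]^(−5/2) = 0.64733.
Δσ_z = 3×1620/(2π×3.9²) × 0.64733 = 50.854 × 0.64733 = 32.92 kPa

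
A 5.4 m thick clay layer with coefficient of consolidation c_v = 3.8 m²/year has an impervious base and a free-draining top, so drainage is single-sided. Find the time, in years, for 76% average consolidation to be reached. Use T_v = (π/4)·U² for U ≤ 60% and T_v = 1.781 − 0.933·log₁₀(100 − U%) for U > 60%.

Drainage path length: H_d = H = 5.4 m (single drainage).
U > 60%: T_v = 1.781 − 0.933·log₁₀(100 − 76) = 0.49326.
t = T_v·H_d²/c_v = 0.49326×5.4²/3.8 = 3.785 years.

t ≈ 3.79 years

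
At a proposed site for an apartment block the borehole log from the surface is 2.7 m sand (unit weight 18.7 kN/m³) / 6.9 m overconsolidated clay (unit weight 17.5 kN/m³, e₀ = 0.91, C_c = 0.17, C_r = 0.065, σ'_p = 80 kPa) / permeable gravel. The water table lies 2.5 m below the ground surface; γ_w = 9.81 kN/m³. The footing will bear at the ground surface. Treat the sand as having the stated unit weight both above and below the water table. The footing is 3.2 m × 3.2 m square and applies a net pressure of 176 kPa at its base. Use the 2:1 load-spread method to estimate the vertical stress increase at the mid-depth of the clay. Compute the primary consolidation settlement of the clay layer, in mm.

Mid-depth of clay below the ground surface: z = 2.7 + 6.9/2 = 6.15 m.
Total vertical stress at mid-clay: σ_v = 18.7×2.7 + 17.5×3.45 = 110.87 kPa.
Pore pressure: u = 9.81×(6.15 − 2.5) = 35.806 kPa.
Initial effective stress: σ'_0 = σ_v − u = 110.87 − 35.806 = 75.064 kPa.
Stress increase at mid-clay by the 2:1 spreading method:
Δσ = qBL/((B+z)(L+z)) = 176×3.2×3.2/((3.2+6.15)(3.2+6.15)) = 20.615 kPa
Final effective stress: σ'_f = 75.064 + 20.615 = 95.679 kPa.
σ'_f = 95.679 > σ'_p = 80 kPa, so the stress path crosses the preconsolidation pressure — recompression up to σ'_p, then virgin compression beyond:
S_c = H/(1+e₀)·[C_r·log₁₀(σ'_p/σ'_0) + C_c·log₁₀(σ'_f/σ'_p)]
    = 6.9/1.91 × [0.065×log₁₀(80/75.064) + 0.17×log₁₀(95.679/80)]
    = 3.6126 × [0.0017978 + 0.013214] = 0.05423 m

S_c ≈ 54.2 mm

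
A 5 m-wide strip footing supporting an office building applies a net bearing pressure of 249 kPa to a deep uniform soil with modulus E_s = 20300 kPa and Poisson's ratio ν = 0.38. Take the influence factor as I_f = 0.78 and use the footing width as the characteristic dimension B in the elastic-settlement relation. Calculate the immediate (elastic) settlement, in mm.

Immediate (elastic) settlement: S_e = q·B·(1−ν²)/E_s · I_f.
S_e = 249 × 5 × (1 − 0.38²) / 20300 × 0.78
    = 249 × 5 × 0.8556 / 20300 × 0.78
    = 0.04093 m = 40.93 mm

S_e ≈ 40.9 mm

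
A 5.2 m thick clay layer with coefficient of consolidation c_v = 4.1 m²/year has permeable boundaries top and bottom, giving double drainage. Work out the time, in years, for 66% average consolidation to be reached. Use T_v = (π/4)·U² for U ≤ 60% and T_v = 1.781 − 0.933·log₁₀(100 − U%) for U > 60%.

t ≈ 0.581 years

Drainage path length: H_d = H/2 = 2.6 m (double drainage).
U > 60%: T_v = 1.781 − 0.933·log₁₀(100 − 66) = 0.35213.
t = T_v·H_d²/c_v = 0.35213×2.6²/4.1 = 0.5806 years.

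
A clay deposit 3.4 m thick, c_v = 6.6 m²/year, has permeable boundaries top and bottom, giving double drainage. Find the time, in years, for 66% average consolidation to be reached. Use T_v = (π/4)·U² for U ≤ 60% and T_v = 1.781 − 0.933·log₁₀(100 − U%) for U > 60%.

Drainage path length: H_d = H/2 = 1.7 m (double drainage).
U > 60%: T_v = 1.781 − 0.933·log₁₀(100 − 66) = 0.35213.
t = T_v·H_d²/c_v = 0.35213×1.7²/6.6 = 0.1542 years.

t ≈ 0.154 years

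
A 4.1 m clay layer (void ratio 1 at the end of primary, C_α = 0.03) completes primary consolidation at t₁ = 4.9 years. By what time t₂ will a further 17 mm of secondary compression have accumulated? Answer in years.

t₂ ≈ 9.26 years

S_s = C_α·H/(1+e_p)·log₁₀(t₂/t₁) ⇒ log₁₀(t₂/t₁) = S_s·(1+e_p)/(C_α·H).
log₁₀(t₂/t₁) = 0.017 × (1+1) / (0.03×4.1) = 0.2764
t₂ = t₁ × 10^0.2764 = 4.9 × 1.89 = 9.26 years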